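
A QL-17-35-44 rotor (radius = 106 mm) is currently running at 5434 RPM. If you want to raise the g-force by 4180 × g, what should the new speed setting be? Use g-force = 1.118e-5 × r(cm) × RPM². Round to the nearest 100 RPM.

N₂ ≈ 8000 RPM

r = 106 mm = 10.6 cm
Current RCF = 1.118 × 10⁻⁵ × 10.6 × (5434)² = 1.118 × 10⁻⁵ × 10.6 × 29,528,356 ≈ 3,499.3 × g
Target RCF = 3,499.3 + 4,180 = 7,679.3 × g
N² = 7,679.3 / (11.8508 × 10⁻⁵) = 64,799,845
N ≈ √64,799,845 ≈ 8,049.8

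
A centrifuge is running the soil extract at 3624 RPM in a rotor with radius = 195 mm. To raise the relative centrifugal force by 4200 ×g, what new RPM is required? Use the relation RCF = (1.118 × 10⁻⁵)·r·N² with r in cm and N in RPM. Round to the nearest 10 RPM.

N₂ ≈ 5690 RPM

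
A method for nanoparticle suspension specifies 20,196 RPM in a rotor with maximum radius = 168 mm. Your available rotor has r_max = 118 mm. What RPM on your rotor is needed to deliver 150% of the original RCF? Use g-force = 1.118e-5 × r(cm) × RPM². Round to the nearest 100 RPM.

Original rotor: r = 168 mm = 16.8 cm
RCF_original = 1.118 × 10⁻⁵ × 16.8 × (20196)² = 1.118 × 10⁻⁵ × 16.8 × 407,878,416 ≈ 76,609.4 × g
Target RCF = 1.5 × 76,609.4 ≈ 114,914.1 × g
Your rotor: r = 118 mm = 11.8 cm
114,914.1 = 1.118 × 10⁻⁵ × 11.8 × N²
N² = 114,914.1 / (13.1924 × 10⁻⁵) = 871,062,885
N ≈ √871,062,885 ≈ 29,513.8

≈ 29500 RPM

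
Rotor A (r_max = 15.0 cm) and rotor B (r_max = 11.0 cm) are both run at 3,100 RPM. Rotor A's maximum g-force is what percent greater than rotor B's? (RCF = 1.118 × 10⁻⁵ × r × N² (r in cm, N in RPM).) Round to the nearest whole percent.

At equal RPM, RCF scales linearly with r: ratio = 15.0 / 11.0 = 1.3636.
So rotor A delivers 36.4% more g-force.

36%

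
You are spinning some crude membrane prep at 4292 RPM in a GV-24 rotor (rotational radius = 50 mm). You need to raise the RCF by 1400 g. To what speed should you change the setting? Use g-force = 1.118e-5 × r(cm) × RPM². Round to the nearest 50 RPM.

r = 50 mm = 5.0 cm
Current RCF = 1.118 × 10⁻⁵ × 5 × (4292)² = 1.118 × 10⁻⁵ × 5 × 18,421,264 ≈ 1,029.7 × g
Target RCF = 1,029.7 + 1,400 = 2,429.7 × g
N² = 2,429.7 / (5.59 × 10⁻⁵) = 43,465,116
N ≈ √43,465,116 ≈ 6,592.8

≈ 6600 RPM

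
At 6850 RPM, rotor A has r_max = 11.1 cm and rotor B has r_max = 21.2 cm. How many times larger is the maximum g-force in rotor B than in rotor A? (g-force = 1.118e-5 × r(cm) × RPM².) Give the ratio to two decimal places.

At fixed N, RCF ∝ r, so RCF_B/RCF_A = r_B/r_A = 21.2 / 11.1 = 1.9099.

1.91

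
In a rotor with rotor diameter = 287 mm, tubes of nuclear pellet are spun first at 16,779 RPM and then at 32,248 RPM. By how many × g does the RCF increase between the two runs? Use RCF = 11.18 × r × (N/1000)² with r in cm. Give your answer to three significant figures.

122000 × g

r = 287 mm / 2 = 143.5 mm = 14.35 cm
RCF₁ = 11.18 × 14.35 × (16.779)² = 11.18 × 14.35 × 281.534841 ≈ 45,167.5 × g
RCF₂ = 11.18 × 14.35 × (32.248)² = 11.18 × 14.35 × 1,039.933504 ≈ 166,839.7 × g
Increase = 166,839.7 − 45,167.5 = 121,672.2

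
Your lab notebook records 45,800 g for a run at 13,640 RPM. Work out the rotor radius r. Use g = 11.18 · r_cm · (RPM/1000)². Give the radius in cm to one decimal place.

r ≈ 22.0 cm

45800 = 11.18 × r × (13.64)²
r = 45800 / (11.18 × 186.0496) = 45800 / 2080.035 ≈ 22.019 cm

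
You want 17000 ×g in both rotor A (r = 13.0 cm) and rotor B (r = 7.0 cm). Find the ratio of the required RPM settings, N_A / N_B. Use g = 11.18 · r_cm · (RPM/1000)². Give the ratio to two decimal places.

At fixed RCF, N ∝ 1/√r, so N_A/N_B = √(r_B/r_A) = √(7.0/13.0) = √0.538462 = 0.7338.

0.73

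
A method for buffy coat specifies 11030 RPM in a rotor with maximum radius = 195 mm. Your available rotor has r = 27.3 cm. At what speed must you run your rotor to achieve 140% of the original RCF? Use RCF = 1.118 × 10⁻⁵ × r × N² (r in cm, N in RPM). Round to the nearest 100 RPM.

11000 RPM

Original rotor: r = 195 mm = 19.5 cm
RCF_original = 1.118 × 10⁻⁵ × 19.5 × (11030)² = 1.118 × 10⁻⁵ × 19.5 × 121,660,900 ≈ 26,523.3 × g
Target RCF = 1.4 × 26,523.3 ≈ 37,132.6 × g
37,132.6 = 1.118 × 10⁻⁵ × 27.3 × N²
N² = 37,132.6 / (30.5214 × 10⁻⁵) = 121,660,867
N ≈ √121,660,867 ≈ 11,030.0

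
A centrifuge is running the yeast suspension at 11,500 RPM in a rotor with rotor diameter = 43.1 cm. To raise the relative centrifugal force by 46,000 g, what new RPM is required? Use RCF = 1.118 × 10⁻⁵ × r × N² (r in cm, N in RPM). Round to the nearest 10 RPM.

17980 RPM

r = 43.1 / 2 = 21.55 cm
Current RCF = 1.118 × 10⁻⁵ × 21.55 × (11500)² = 1.118 × 10⁻⁵ × 21.55 × 132,250,000 ≈ 31,862.9 × g
Target RCF = 31,862.9 + 46,000 = 77,862.9 × g
N² = 77,862.9 / (24.0929 × 10⁻⁵) = 323,177,783
N ≈ √323,177,783 ≈ 17,977.1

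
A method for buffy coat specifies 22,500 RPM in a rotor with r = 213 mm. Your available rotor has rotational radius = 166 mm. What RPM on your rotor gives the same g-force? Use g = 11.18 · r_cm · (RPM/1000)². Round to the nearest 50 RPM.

≈ 25500 RPM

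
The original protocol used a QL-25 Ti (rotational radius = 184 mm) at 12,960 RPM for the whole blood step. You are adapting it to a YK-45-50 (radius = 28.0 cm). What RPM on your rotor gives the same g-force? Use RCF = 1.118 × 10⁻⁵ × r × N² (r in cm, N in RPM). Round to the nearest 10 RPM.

10510 RPM

Original rotor: r = 184 mm = 18.4 cm
RCF_original = 1.118 × 10⁻⁵ × 18.4 × (12960)² = 1.118 × 10⁻⁵ × 18.4 × 167,961,600 ≈ 34,551.7 × g
34,551.7 = 1.118 × 10⁻⁵ × 28 × N²
N² = 34,551.7 / (31.304 × 10⁻⁵) = 110,374,712
N ≈ √110,374,712 ≈ 10,505.9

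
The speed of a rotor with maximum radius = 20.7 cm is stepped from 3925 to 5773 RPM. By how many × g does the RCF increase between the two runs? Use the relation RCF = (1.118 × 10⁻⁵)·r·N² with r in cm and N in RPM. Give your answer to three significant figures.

4150 × g

RCF₁ = 1.118 × 10⁻⁵ × 20.7 × (3925)² = 1.118 × 10⁻⁵ × 20.7 × 15,405,625 ≈ 3,565.3 × g
RCF₂ = 1.118 × 10⁻⁵ × 20.7 × (5773)² = 1.118 × 10⁻⁵ × 20.7 × 33,327,529 ≈ 7,712.9 × g
Increase = 7,712.9 − 3,565.3 = 4,147.6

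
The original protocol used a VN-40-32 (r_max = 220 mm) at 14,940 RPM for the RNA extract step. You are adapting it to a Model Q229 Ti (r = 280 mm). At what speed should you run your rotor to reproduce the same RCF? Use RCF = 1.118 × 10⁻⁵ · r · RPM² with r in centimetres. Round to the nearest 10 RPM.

≈ 13240 RPM

Original rotor: r = 220 mm = 22.0 cm
RCF_original = 1.118 × 10⁻⁵ × 22 × (14940)² = 1.118 × 10⁻⁵ × 22 × 223,203,600 ≈ 54,899.2 × g
Your rotor: r = 280 mm = 28.0 cm
54,899.2 = 1.118 × 10⁻⁵ × 28 × N²
N² = 54,899.2 / (31.304 × 10⁻⁵) = 175,374,393
N ≈ √175,374,393 ≈ 13,242.9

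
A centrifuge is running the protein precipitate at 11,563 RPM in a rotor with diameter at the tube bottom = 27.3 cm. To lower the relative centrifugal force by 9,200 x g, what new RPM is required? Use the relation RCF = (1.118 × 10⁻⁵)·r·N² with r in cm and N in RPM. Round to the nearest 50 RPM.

≈ 8550 RPM

r = 27.3 / 2 = 13.65 cm
Current RCF = 1.118 × 10⁻⁵ × 13.65 × (11563)² = 1.118 × 10⁻⁵ × 13.65 × 133,702,969 ≈ 20,404 × g
Target RCF = 20,404 − 9,200 = 11,204 × g
N² = 11,204 / (15.2607 × 10⁻⁵) = 73,417,340
N ≈ √73,417,340 ≈ 8,568.4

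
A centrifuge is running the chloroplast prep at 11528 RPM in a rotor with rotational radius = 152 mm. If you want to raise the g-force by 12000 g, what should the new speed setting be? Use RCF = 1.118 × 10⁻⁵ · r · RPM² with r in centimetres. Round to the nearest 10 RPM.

r = 152 mm = 15.2 cm
Current RCF = 1.118 × 10⁻⁵ × 15.2 × (11528)² = 1.118 × 10⁻⁵ × 15.2 × 132,894,784 ≈ 22,583.6 × g
Target RCF = 22,583.6 + 12,000 = 34,583.6 × g
N² = 34,583.6 / (16.9936 × 10⁻⁵) = 203,509,557
N ≈ √203,509,557 ≈ 14,265.7

14270 RPM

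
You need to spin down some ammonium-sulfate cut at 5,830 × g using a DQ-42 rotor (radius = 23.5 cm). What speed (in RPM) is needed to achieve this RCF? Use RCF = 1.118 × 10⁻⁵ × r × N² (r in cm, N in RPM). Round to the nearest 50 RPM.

N ≈ 4700 RPM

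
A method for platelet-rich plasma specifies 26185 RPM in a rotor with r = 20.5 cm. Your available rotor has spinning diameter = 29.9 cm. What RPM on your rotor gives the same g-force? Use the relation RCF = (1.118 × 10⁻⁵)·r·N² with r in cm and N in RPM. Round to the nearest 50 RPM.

30650 RPM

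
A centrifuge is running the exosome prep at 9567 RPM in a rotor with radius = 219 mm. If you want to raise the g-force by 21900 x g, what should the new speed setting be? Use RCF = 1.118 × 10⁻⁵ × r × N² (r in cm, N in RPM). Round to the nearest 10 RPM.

r = 219 mm = 21.9 cm
Current RCF = 1.118 × 10⁻⁵ × 21.9 × (9567)² = 1.118 × 10⁻⁵ × 21.9 × 91,527,489 ≈ 22,409.8 × g
Target RCF = 22,409.8 + 21,900 = 44,309.8 × g
N² = 44,309.8 / (24.4842 × 10⁻⁵) = 180,973,036
N ≈ √180,973,036 ≈ 13,452.6

≈ 13450 RPM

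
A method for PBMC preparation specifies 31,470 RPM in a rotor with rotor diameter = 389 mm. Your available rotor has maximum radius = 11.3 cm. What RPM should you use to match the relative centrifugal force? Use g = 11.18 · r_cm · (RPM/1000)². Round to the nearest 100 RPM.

Original rotor: r = 389 mm / 2 = 194.5 mm = 19.45 cm
RCF_original = 11.18 × 19.45 × (31.47)² = 11.18 × 19.45 × 990.3609 ≈ 215,355 × g
215,355 = 11.18 × 11.3 × (N/1000)²
(N/1000)² = 215,355 / 126.334 = 1704.648
N = 1000 × √1704.648 ≈ 41,287.4

41300 RPM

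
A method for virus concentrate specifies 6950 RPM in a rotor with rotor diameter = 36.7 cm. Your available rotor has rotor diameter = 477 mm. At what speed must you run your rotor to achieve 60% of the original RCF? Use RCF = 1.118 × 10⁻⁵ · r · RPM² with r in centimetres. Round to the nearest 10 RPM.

Original rotor: r = 36.7 / 2 = 18.35 cm
RCF = 1.118 × 10⁻⁵ × r × N²
RCF_original = 1.118 × 10⁻⁵ × 18.35 × (6950)² = 1.118 × 10⁻⁵ × 18.35 × 48,302,500 ≈ 9,909.4 × g
Target RCF = 0.6 × 9,909.4 ≈ 5,945.6 × g
Your rotor: r = 477 mm / 2 = 238.5 mm = 23.85 cm
5,945.6 = 1.118 × 10⁻⁵ × 23.85 × N²
N² = 5,945.6 / (26.6643 × 10⁻⁵) = 22,297,979
N ≈ √22,297,979 ≈ 4,722.1

4720 RPM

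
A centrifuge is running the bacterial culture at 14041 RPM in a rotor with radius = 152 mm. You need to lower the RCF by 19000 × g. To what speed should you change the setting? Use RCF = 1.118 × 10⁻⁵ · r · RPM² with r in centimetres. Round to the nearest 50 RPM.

N₂ ≈ 9250 RPM

r = 152 mm = 15.2 cm
Current RCF = 1.118 × 10⁻⁵ × 15.2 × (14041)² = 1.118 × 10⁻⁵ × 15.2 × 197,149,681 ≈ 33,502.8 × g
Target RCF = 33,502.8 − 19,000 = 14,502.8 × g
N² = 14,502.8 / (16.9936 × 10⁻⁵) = 85,342,717
N ≈ √85,342,717 ≈ 9,238.1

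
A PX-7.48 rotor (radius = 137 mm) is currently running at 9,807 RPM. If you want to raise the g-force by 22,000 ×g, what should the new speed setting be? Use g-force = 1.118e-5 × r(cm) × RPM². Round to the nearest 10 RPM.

r = 137 mm = 13.7 cm
Current RCF = 1.118 × 10⁻⁵ × 13.7 × (9807)² = 1.118 × 10⁻⁵ × 13.7 × 96,177,249 ≈ 14,731.1 × g
Target RCF = 14,731.1 + 22,000 = 36,731.1 × g
N² = 36,731.1 / (15.3166 × 10⁻⁵) = 239,812,360
N ≈ √239,812,360 ≈ 15,485.9

≈ 15490 RPM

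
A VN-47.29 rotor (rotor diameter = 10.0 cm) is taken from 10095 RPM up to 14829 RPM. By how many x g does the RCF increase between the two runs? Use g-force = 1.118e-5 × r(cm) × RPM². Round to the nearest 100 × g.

r = 10.0 / 2 = 5 cm
RCF₁ = 1.118 × 10⁻⁵ × 5 × (10095)² = 1.118 × 10⁻⁵ × 5 × 101,909,025 ≈ 5,696.7 × g
RCF₂ = 1.118 × 10⁻⁵ × 5 × (14829)² = 1.118 × 10⁻⁵ × 5 × 219,899,241 ≈ 12,292.4 × g
Increase = 12,292.4 − 5,696.7 = 6,595.7

≈ 6600 x g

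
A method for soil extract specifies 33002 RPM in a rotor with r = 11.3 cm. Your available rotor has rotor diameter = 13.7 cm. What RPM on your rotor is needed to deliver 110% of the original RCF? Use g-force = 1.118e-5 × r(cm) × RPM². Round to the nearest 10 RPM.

≈ 44460 RPM

RCF = 1.118 × 10⁻⁵ × r × N²
RCF_original = 1.118 × 10⁻⁵ × 11.3 × (33002)² = 1.118 × 10⁻⁵ × 11.3 × 1,089,132,004 ≈ 137,594.4 × g
Target RCF = 1.1 × 137,594.4 ≈ 151,353.8 × g
Your rotor: r = 13.7 / 2 = 6.85 cm
151,353.8 = 1.118 × 10⁻⁵ × 6.85 × N²
N² = 151,353.8 / (7.6583 × 10⁻⁵) = 1,976,336,785
N ≈ √1,976,336,785 ≈ 44,456.0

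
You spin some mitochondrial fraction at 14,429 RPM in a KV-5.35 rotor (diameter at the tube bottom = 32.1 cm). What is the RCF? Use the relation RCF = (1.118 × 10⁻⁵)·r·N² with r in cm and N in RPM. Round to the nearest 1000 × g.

≈ 37000 x g

r = 32.1 / 2 = 16.05 cm
RCF = 1.118 × 10⁻⁵ × r × N²
RCF = 1.118 × 10⁻⁵ × 16.05 × (14429)² = 1.118 × 10⁻⁵ × 16.05 × 208,196,041 ≈ 37,358.5 × g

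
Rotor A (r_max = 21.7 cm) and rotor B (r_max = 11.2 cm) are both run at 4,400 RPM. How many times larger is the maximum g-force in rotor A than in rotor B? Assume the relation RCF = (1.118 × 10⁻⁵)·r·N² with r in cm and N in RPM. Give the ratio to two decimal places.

1.94

At fixed N, RCF ∝ r, so RCF_A/RCF_B = r_A/r_B = 21.7 / 11.2 = 1.9375.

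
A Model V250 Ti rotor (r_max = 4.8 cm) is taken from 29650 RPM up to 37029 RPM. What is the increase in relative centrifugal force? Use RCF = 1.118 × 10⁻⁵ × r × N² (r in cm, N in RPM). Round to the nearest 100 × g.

≈ 26400 x g

RCF₁ = 1.118 × 10⁻⁵ × 4.8 × (29650)² = 1.118 × 10⁻⁵ × 4.8 × 879,122,500 ≈ 47,177.2 × g
RCF₂ = 1.118 × 10⁻⁵ × 4.8 × (37029)² = 1.118 × 10⁻⁵ × 4.8 × 1,371,146,841 ≈ 73,581.2 × g
Increase = 73,581.2 − 47,177.2 = 26,404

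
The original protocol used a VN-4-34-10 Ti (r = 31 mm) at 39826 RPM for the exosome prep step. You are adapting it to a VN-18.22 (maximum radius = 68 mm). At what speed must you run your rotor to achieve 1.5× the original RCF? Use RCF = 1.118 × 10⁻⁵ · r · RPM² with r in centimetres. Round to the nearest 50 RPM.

Original rotor: r = 31 mm = 3.1 cm
RCF = 1.118 × 10⁻⁵ × r × N²
RCF_original = 1.118 × 10⁻⁵ × 3.1 × (39826)² = 1.118 × 10⁻⁵ × 3.1 × 1,586,110,276 ≈ 54,971.4 × g
Target RCF = 1.5 × 54,971.4 ≈ 82,457.1 × g
Your rotor: r = 68 mm = 6.8 cm
82,457.1 = 1.118 × 10⁻⁵ × 6.8 × N²
N² = 82,457.1 / (7.6024 × 10⁻⁵) = 1,084,619,331
N ≈ √1,084,619,331 ≈ 32,933.6

32950 RPM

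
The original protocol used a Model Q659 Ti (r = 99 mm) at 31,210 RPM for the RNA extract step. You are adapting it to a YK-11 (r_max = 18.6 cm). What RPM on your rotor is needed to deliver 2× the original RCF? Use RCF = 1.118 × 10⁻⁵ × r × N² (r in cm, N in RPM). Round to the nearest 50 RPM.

Original rotor: r = 99 mm = 9.9 cm
RCF = 1.118 × 10⁻⁵ × r × N²
RCF_original = 1.118 × 10⁻⁵ × 9.9 × (31210)² = 1.118 × 10⁻⁵ × 9.9 × 974,064,100 ≈ 107,811.4 × g
Target RCF = 2 × 107,811.4 ≈ 215,622.8 × g
215,622.8 = 1.118 × 10⁻⁵ × 18.6 × N²
N² = 215,622.8 / (20.7948 × 10⁻⁵) = 1,036,907,304
N ≈ √1,036,907,304 ≈ 32,201.0

32200 RPM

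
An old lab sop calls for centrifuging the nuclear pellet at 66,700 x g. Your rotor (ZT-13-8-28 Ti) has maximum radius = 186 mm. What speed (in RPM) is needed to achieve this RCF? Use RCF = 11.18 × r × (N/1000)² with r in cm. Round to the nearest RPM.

17910 RPM

r = 186 mm = 18.6 cm
RCF = 11.18 × r × (N/1000)²
66,700 = 11.18 × 18.6 × (N/1000)²
(N/1000)² = 66,700 / 207.948 = 320.7533
N = 1000 × √320.7533 ≈ 17,909.6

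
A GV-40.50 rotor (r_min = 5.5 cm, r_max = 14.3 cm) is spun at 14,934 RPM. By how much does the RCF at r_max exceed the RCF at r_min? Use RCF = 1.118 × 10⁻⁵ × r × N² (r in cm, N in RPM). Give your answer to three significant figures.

ΔRCF = 1.118 × 10⁻⁵ × (r_max − r_min) × N² = 1.118 × 10⁻⁵ × 8.8 × 223,024,356 ≈ 21,942

21900 x g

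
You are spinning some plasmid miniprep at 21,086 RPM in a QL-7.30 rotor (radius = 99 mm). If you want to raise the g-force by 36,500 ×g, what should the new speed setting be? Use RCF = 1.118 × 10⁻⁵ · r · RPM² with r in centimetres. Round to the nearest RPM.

r = 99 mm = 9.9 cm
Current RCF = 1.118 × 10⁻⁵ × 9.9 × (21086)² = 1.118 × 10⁻⁵ × 9.9 × 444,619,396 ≈ 49,211.4 × g
Target RCF = 49,211.4 + 36,500 = 85,711.4 × g
N² = 85,711.4 / (11.0682 × 10⁻⁵) = 774,393,307
N ≈ √774,393,307 ≈ 27,827.9

N₂ ≈ 27828 RPM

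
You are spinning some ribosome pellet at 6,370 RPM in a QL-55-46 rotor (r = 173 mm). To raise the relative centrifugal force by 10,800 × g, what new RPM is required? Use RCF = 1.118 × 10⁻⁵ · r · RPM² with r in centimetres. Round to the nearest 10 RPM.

≈ 9820 RPM

r = 173 mm = 17.3 cm
Current RCF = 1.118 × 10⁻⁵ × 17.3 × (6370)² = 1.118 × 10⁻⁵ × 17.3 × 40,576,900 ≈ 7,848.1 × g
Target RCF = 7,848.1 + 10,800 = 18,648.1 × g
N² = 18,648.1 / (19.3414 × 10⁻⁵) = 96,415,461
N ≈ √96,415,461 ≈ 9,819.1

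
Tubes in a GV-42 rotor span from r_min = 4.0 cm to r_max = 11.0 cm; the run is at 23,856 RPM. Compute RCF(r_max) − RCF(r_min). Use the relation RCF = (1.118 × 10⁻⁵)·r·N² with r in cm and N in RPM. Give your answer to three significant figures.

≈ 44500 g

ΔRCF = 1.118 × 10⁻⁵ × (r_max − r_min) × N² = 1.118 × 10⁻⁵ × 7.0 × 569,108,736 ≈ 44,538.4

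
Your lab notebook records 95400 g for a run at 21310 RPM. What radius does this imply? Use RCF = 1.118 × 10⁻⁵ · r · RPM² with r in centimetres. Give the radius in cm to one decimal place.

r ≈ 18.8 cm

95400 = 1.118 × 10⁻⁵ × r × (21310)²
r = 95400 / (1.118 × 10⁻⁵ × 454,116,100) = 95400 / 5077.018 ≈ 18.791 cm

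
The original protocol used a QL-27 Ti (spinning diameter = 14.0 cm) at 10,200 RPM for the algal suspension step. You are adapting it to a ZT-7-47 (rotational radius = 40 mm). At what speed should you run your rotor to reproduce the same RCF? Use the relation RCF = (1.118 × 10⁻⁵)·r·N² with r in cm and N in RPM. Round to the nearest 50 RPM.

13500 RPM

Original rotor: r = 14.0 / 2 = 7 cm
RCF_original = 1.118 × 10⁻⁵ × 7 × (10200)² = 1.118 × 10⁻⁵ × 7 × 104,040,000 ≈ 8,142.2 × g
Your rotor: r = 40 mm = 4.0 cm
8,142.2 = 1.118 × 10⁻⁵ × 4 × N²
N² = 8,142.2 / (4.472 × 10⁻⁵) = 182,070,662
N ≈ √182,070,662 ≈ 13,493.4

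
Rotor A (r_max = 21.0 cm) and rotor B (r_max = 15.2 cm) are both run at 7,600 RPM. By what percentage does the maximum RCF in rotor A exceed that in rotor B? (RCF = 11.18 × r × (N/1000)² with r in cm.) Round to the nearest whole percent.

38%

At equal RPM, RCF scales linearly with r: ratio = 21.0 / 15.2 = 1.3816.
So rotor A delivers 38.2% more g-force.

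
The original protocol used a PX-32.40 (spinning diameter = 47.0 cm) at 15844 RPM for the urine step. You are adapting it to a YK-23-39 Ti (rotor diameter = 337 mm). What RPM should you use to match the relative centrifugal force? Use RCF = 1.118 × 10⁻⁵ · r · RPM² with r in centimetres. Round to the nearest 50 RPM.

≈ 18700 RPM

Original rotor: r = 47.0 / 2 = 23.5 cm
RCF = 1.118 × 10⁻⁵ × r × N²
RCF_original = 1.118 × 10⁻⁵ × 23.5 × (15844)² = 1.118 × 10⁻⁵ × 23.5 × 251,032,336 ≈ 65,953.7 × g
Your rotor: r = 337 mm / 2 = 168.5 mm = 16.85 cm
65,953.7 = 1.118 × 10⁻⁵ × 16.85 × N²
N² = 65,953.7 / (18.8383 × 10⁻⁵) = 350,104,309
N ≈ √350,104,309 ≈ 18,711.1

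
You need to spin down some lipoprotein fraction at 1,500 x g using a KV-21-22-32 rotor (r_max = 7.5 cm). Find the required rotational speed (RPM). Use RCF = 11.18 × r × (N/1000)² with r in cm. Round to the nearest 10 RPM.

N ≈ 4230 RPM

RCF = 11.18 × r × (N/1000)²
1,500 = 11.18 × 7.5 × (N/1000)²
(N/1000)² = 1,500 / 83.85 = 17.88909
N = 1000 × √17.88909 ≈ 4,229.5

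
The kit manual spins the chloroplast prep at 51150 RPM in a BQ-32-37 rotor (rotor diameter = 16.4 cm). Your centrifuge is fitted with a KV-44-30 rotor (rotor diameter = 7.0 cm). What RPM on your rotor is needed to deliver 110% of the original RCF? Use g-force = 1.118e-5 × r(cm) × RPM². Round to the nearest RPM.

82114 RPM

Original rotor: r = 16.4 / 2 = 8.2 cm
RCF = 1.118 × 10⁻⁵ × r × N²
RCF_original = 1.118 × 10⁻⁵ × 8.2 × (51150)² = 1.118 × 10⁻⁵ × 8.2 × 2,616,322,500 ≈ 239,854 × g
Target RCF = 1.1 × 239,854 ≈ 263,839.4 × g
Your rotor: r = 7.0 / 2 = 3.5 cm
263,839.4 = 1.118 × 10⁻⁵ × 3.5 × N²
N² = 263,839.4 / (3.913 × 10⁻⁵) = 6,742,637,363
N ≈ √6,742,637,363 ≈ 82,113.6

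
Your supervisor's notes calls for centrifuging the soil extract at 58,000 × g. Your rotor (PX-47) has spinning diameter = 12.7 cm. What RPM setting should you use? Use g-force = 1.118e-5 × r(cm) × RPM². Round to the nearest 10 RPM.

r = 12.7 / 2 = 6.35 cm
RCF = 1.118 × 10⁻⁵ × r × N²
58,000 = 1.118 × 10⁻⁵ × 6.35 × N²
N² = 58,000 / (7.0993 × 10⁻⁵) = 816,981,956
N ≈ √816,981,956 ≈ 28,582.9

N ≈ 28580 RPM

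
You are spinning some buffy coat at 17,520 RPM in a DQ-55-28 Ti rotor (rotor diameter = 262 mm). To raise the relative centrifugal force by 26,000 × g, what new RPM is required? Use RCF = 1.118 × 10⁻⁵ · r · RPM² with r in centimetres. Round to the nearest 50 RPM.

≈ 22000 RPM

r = 262 mm / 2 = 131 mm = 13.1 cm
Current RCF = 1.118 × 10⁻⁵ × 13.1 × (17520)² = 1.118 × 10⁻⁵ × 13.1 × 306,950,400 ≈ 44,955.3 × g
Target RCF = 44,955.3 + 26,000 = 70,955.3 × g
N² = 70,955.3 / (14.6458 × 10⁻⁵) = 484,475,413
N ≈ √484,475,413 ≈ 22,010.8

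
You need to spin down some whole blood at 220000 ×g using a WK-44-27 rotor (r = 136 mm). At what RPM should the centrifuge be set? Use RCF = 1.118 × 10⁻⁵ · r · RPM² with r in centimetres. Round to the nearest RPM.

≈ 38038 RPM

r = 136 mm = 13.6 cm
RCF = 1.118 × 10⁻⁵ × r × N²
220,000 = 1.118 × 10⁻⁵ × 13.6 × N²
N² = 220,000 / (15.2048 × 10⁻⁵) = 1,446,911,502
N ≈ √1,446,911,502 ≈ 38,038.3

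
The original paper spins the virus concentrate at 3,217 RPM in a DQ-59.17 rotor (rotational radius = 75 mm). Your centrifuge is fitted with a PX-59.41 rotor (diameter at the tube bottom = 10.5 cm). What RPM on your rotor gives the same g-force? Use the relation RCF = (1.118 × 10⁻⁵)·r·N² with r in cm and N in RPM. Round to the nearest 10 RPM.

Original rotor: r = 75 mm = 7.5 cm
RCF_original = 1.118 × 10⁻⁵ × 7.5 × (3217)² = 1.118 × 10⁻⁵ × 7.5 × 10,349,089 ≈ 867.8 × g
Your rotor: r = 10.5 / 2 = 5.25 cm
867.8 = 1.118 × 10⁻⁵ × 5.25 × N²
N² = 867.8 / (5.8695 × 10⁻⁵) = 14,784,905
N ≈ √14,784,905 ≈ 3,845.1

3850 RPM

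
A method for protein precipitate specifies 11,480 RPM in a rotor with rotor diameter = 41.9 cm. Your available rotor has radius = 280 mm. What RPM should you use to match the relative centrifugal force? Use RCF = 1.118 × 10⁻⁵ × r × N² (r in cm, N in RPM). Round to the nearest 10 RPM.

Original rotor: r = 41.9 / 2 = 20.95 cm
RCF = 1.118 × 10⁻⁵ × r × N²
RCF_original = 1.118 × 10⁻⁵ × 20.95 × (11480)² = 1.118 × 10⁻⁵ × 20.95 × 131,790,400 ≈ 30,868.1 × g
Your rotor: r = 280 mm = 28.0 cm
30,868.1 = 1.118 × 10⁻⁵ × 28 × N²
N² = 30,868.1 / (31.304 × 10⁻⁵) = 98,607,526
N ≈ √98,607,526 ≈ 9,930.1

≈ 9930 RPM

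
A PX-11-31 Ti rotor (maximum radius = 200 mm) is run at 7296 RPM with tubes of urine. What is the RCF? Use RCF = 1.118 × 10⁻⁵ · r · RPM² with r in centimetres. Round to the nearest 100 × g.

r = 200 mm = 20.0 cm
RCF = 1.118 × 10⁻⁵ × r × N²
RCF = 1.118 × 10⁻⁵ × 20 × (7296)² = 1.118 × 10⁻⁵ × 20 × 53,231,616 ≈ 11,902.6 × g

RCF ≈ 11900 x g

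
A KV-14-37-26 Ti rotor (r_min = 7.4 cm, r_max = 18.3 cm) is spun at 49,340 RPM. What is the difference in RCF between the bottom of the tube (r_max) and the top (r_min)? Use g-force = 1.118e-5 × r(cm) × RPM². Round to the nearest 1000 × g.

297000 ×g

RCF_max = 1.118 × 10⁻⁵ × 18.3 × (49340)² = 1.118 × 10⁻⁵ × 18.3 × 2,434,435,600 ≈ 498,070.9 × g
RCF_min = 1.118 × 10⁻⁵ × 7.4 × (49340)² = 1.118 × 10⁻⁵ × 7.4 × 2,434,435,600 ≈ 201,405.7 × g
ΔRCF = 498,070.9 − 201,405.7 = 296,665.2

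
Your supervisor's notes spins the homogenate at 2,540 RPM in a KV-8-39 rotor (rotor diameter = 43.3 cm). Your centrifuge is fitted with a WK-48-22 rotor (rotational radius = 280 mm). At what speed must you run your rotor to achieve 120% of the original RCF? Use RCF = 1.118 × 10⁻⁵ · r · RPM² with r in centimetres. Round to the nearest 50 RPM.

2450 RPM

Original rotor: r = 43.3 / 2 = 21.65 cm
RCF = 1.118 × 10⁻⁵ × r × N²
RCF_original = 1.118 × 10⁻⁵ × 21.65 × (2540)² = 1.118 × 10⁻⁵ × 21.65 × 6,451,600 ≈ 1,561.6 × g
Target RCF = 1.2 × 1,561.6 ≈ 1,873.9 × g
Your rotor: r = 280 mm = 28.0 cm
1,873.9 = 1.118 × 10⁻⁵ × 28 × N²
N² = 1,873.9 / (31.304 × 10⁻⁵) = 5,986,136
N ≈ √5,986,136 ≈ 2,446.7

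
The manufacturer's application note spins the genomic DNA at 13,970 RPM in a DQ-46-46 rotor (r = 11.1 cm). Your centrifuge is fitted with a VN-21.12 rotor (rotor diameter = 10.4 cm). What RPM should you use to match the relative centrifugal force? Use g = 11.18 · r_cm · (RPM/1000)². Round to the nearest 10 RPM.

RCF = 11.18 × r × (N/1000)²
RCF_original = 11.18 × 11.1 × (13.97)² = 11.18 × 11.1 × 195.1609 ≈ 24,219.1 × g
Your rotor: r = 10.4 / 2 = 5.2 cm
24,219.1 = 11.18 × 5.2 × (N/1000)²
(N/1000)² = 24,219.1 / 58.136 = 416.5938
N = 1000 × √416.5938 ≈ 20,410.6

≈ 20410 RPM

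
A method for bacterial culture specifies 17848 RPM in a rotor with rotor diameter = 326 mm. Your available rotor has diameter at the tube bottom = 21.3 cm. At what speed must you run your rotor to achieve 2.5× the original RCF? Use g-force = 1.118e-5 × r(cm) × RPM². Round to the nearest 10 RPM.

Original rotor: r = 326 mm / 2 = 163 mm = 16.3 cm
RCF = 1.118 × 10⁻⁵ × r × N²
RCF_original = 1.118 × 10⁻⁵ × 16.3 × (17848)² = 1.118 × 10⁻⁵ × 16.3 × 318,551,104 ≈ 58,050.8 × g
Target RCF = 2.5 × 58,050.8 ≈ 145,127 × g
Your rotor: r = 21.3 / 2 = 10.65 cm
145,127 = 1.118 × 10⁻⁵ × 10.65 × N²
N² = 145,127 / (11.9067 × 10⁻⁵) = 1,218,868,368
N ≈ √1,218,868,368 ≈ 34,912.3

≈ 34910 RPM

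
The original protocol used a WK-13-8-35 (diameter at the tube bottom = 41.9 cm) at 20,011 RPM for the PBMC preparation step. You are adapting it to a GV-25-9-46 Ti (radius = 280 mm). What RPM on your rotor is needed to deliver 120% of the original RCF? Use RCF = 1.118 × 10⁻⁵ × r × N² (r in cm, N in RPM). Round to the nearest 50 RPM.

≈ 18950 RPM

Original rotor: r = 41.9 / 2 = 20.95 cm
RCF_original = 1.118 × 10⁻⁵ × 20.95 × (20011)² = 1.118 × 10⁻⁵ × 20.95 × 400,440,121 ≈ 93,791.5 × g
Target RCF = 1.2 × 93,791.5 ≈ 112,549.8 × g
Your rotor: r = 280 mm = 28.0 cm
112,549.8 = 1.118 × 10⁻⁵ × 28 × N²
N² = 112,549.8 / (31.304 × 10⁻⁵) = 359,538,078
N ≈ √359,538,078 ≈ 18,961.5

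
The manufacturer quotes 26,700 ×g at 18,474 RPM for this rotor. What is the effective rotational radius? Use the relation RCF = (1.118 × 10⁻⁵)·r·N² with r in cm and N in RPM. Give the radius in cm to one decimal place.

RCF = 1.118 × 10⁻⁵ × r × N²
26700 = 1.118 × 10⁻⁵ × r × (18474)²
r = 26700 / (1.118 × 10⁻⁵ × 341,288,676) = 26700 / 3815.607 ≈ 6.998 cm

7.0 cm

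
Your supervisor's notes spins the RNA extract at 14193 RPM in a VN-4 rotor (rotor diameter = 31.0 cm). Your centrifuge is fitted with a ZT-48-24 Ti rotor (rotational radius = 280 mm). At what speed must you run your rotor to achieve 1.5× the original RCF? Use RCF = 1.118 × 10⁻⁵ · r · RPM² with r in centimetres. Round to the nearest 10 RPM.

Original rotor: r = 31.0 / 2 = 15.5 cm
RCF_original = 1.118 × 10⁻⁵ × 15.5 × (14193)² = 1.118 × 10⁻⁵ × 15.5 × 201,441,249 ≈ 34,907.8 × g
Target RCF = 1.5 × 34,907.8 ≈ 52,361.7 × g
Your rotor: r = 280 mm = 28.0 cm
52,361.7 = 1.118 × 10⁻⁵ × 28 × N²
N² = 52,361.7 / (31.304 × 10⁻⁵) = 167,268,400
N ≈ √167,268,400 ≈ 12,933.2

≈ 12930 RPM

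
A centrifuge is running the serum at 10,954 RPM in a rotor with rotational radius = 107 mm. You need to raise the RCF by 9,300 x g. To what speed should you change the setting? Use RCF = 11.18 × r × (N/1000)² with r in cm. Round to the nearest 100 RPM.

r = 107 mm = 10.7 cm
Current RCF = 11.18 × 10.7 × (10.954)² = 11.18 × 10.7 × 119.990116 ≈ 14,353.9 × g
Target RCF = 14,353.9 + 9,300 = 23,653.9 × g
(N/1000)² = 23,653.9 / 119.626 = 197.7321
N = 1000 × √197.7321 ≈ 14,061.7

14100 RPM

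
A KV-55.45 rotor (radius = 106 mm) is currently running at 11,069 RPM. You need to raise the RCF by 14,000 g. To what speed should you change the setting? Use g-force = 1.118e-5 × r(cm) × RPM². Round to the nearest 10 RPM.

r = 106 mm = 10.6 cm
Current RCF = 1.118 × 10⁻⁵ × 10.6 × (11069)² = 1.118 × 10⁻⁵ × 10.6 × 122,522,761 ≈ 14,519.9 × g
Target RCF = 14,519.9 + 14,000 = 28,519.9 × g
N² = 28,519.9 / (11.8508 × 10⁻⁵) = 240,658,015
N ≈ √240,658,015 ≈ 15,513.2

N₂ ≈ 15510 RPM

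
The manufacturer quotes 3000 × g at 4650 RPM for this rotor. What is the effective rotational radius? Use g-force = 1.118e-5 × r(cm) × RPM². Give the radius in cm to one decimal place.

RCF = 1.118 × 10⁻⁵ × r × N²
3000 = 1.118 × 10⁻⁵ × r × (4650)²
r = 3000 / (1.118 × 10⁻⁵ × 21,622,500) = 3000 / 241.7395 ≈ 12.410 cm

r ≈ 12.4 cm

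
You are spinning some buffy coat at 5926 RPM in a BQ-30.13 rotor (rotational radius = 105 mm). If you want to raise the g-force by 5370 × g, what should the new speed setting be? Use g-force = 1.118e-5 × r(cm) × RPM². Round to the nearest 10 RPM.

N₂ ≈ 8990 RPM

r = 105 mm = 10.5 cm
Current RCF = 1.118 × 10⁻⁵ × 10.5 × (5926)² = 1.118 × 10⁻⁵ × 10.5 × 35,117,476 ≈ 4,122.4 × g
Target RCF = 4,122.4 + 5,370 = 9,492.4 × g
N² = 9,492.4 / (11.739 × 10⁻⁵) = 80,862,084
N ≈ √80,862,084 ≈ 8,992.3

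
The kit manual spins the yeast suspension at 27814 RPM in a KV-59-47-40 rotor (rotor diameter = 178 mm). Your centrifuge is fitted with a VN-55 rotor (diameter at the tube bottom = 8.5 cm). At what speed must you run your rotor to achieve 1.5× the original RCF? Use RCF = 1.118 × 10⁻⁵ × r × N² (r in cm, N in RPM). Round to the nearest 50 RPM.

≈ 49300 RPM

Original rotor: r = 178 mm / 2 = 89 mm = 8.9 cm
RCF_original = 1.118 × 10⁻⁵ × 8.9 × (27814)² = 1.118 × 10⁻⁵ × 8.9 × 773,618,596 ≈ 76,976.6 × g
Target RCF = 1.5 × 76,976.6 ≈ 115,464.9 × g
Your rotor: r = 8.5 / 2 = 4.25 cm
115,464.9 = 1.118 × 10⁻⁵ × 4.25 × N²
N² = 115,464.9 / (4.7515 × 10⁻⁵) = 2,430,072,609
N ≈ √2,430,072,609 ≈ 49,295.8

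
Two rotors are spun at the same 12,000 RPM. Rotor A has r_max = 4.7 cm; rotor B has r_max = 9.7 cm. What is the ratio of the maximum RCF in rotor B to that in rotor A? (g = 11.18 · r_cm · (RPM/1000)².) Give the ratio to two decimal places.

2.06

At fixed N, RCF ∝ r, so RCF_B/RCF_A = r_B/r_A = 9.7 / 4.7 = 2.0638.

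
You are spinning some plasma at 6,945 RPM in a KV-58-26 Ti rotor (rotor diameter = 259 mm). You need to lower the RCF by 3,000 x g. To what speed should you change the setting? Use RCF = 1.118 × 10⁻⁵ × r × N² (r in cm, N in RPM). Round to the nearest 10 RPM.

5250 RPM

r = 259 mm / 2 = 129.5 mm = 12.95 cm
Current RCF = 1.118 × 10⁻⁵ × 12.95 × (6945)² = 1.118 × 10⁻⁵ × 12.95 × 48,233,025 ≈ 6,983.2 × g
Target RCF = 6,983.2 − 3,000 = 3,983.2 × g
N² = 3,983.2 / (14.4781 × 10⁻⁵) = 27,511,897
N ≈ √27,511,897 ≈ 5,245.2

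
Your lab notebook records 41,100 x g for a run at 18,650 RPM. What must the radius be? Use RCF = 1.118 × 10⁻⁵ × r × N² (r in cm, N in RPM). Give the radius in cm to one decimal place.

≈ 10.6 cm

41100 = 1.118 × 10⁻⁵ × r × (18650)²
r = 41100 / (1.118 × 10⁻⁵ × 347,822,500) = 41100 / 3888.656 ≈ 10.569 cm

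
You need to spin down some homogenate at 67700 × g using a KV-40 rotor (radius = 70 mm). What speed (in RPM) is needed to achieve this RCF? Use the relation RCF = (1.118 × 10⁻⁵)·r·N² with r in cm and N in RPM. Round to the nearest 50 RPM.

29400 RPM

r = 70 mm = 7.0 cm
67,700 = 1.118 × 10⁻⁵ × 7 × N²
N² = 67,700 / (7.826 × 10⁻⁵) = 865,065,167
N ≈ √865,065,167 ≈ 29,412.0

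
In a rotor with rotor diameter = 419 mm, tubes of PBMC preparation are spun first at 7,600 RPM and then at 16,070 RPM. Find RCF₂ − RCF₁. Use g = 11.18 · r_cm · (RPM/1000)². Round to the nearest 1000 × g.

47000 ×g

r = 419 mm / 2 = 209.5 mm = 20.95 cm
RCF₁ = 11.18 × 20.95 × (7.6)² = 11.18 × 20.95 × 57.76 ≈ 13,528.6 × g
RCF₂ = 11.18 × 20.95 × (16.07)² = 11.18 × 20.95 × 258.2449 ≈ 60,486.4 × g
Increase = 60,486.4 − 13,528.6 = 46,957.8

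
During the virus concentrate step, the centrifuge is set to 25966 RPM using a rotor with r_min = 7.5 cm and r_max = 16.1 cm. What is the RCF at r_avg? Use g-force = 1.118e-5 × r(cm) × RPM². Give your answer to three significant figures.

RCF ≈ 88900 x g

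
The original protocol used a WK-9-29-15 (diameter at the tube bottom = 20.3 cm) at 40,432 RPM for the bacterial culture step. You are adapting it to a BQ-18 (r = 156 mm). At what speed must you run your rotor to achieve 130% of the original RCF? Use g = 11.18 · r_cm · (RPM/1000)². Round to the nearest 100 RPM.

≈ 37200 RPM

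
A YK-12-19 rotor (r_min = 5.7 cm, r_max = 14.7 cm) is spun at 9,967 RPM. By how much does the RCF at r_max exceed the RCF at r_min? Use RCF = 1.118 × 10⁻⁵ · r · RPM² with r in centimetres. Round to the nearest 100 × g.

ΔRCF = 1.118 × 10⁻⁵ × (r_max − r_min) × N² = 1.118 × 10⁻⁵ × 9.0 × 99,341,089 ≈ 9,995.7

10000 ×g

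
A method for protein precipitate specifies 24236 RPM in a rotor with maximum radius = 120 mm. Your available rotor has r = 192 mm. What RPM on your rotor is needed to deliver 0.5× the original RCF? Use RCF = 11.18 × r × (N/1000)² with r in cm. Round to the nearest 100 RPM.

≈ 13500 RPM

Original rotor: r = 120 mm = 12.0 cm
RCF_original = 11.18 × 12 × (24.236)² = 11.18 × 12 × 587.383696 ≈ 78,803.4 × g
Target RCF = 0.5 × 78,803.4 ≈ 39,401.7 × g
Your rotor: r = 192 mm = 19.2 cm
39,401.7 = 11.18 × 19.2 × (N/1000)²
(N/1000)² = 39,401.7 / 214.656 = 183.5574
N = 1000 × √183.5574 ≈ 13,548.3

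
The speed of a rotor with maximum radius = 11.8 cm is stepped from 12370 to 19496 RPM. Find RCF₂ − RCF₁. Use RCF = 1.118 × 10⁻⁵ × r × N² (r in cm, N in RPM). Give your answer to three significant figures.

30000 ×g

RCF₁ = 1.118 × 10⁻⁵ × 11.8 × (12370)² = 1.118 × 10⁻⁵ × 11.8 × 153,016,900 ≈ 20,186.6 × g
RCF₂ = 1.118 × 10⁻⁵ × 11.8 × (19496)² = 1.118 × 10⁻⁵ × 11.8 × 380,094,016 ≈ 50,143.5 × g
Increase = 50,143.5 − 20,186.6 = 29,956.9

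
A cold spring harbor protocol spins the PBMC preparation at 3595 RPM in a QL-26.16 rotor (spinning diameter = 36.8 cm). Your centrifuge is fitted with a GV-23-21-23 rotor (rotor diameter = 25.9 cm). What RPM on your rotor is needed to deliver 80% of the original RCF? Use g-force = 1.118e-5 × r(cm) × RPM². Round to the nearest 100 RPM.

Original rotor: r = 36.8 / 2 = 18.4 cm
RCF = 1.118 × 10⁻⁵ × r × N²
RCF_original = 1.118 × 10⁻⁵ × 18.4 × (3595)² = 1.118 × 10⁻⁵ × 18.4 × 12,924,025 ≈ 2,658.6 × g
Target RCF = 0.8 × 2,658.6 ≈ 2,126.9 × g
Your rotor: r = 25.9 / 2 = 12.95 cm
2,126.9 = 1.118 × 10⁻⁵ × 12.95 × N²
N² = 2,126.9 / (14.4781 × 10⁻⁵) = 14,690,464
N ≈ √14,690,464 ≈ 3,832.8

3800 RPM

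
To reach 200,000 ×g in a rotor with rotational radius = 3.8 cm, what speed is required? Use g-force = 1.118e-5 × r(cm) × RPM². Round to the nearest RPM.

N ≈ 68612 RPM

200,000 = 1.118 × 10⁻⁵ × 3.8 × N²
N² = 200,000 / (4.2484 × 10⁻⁵) = 4,707,654,646
N ≈ √4,707,654,646 ≈ 68,612.4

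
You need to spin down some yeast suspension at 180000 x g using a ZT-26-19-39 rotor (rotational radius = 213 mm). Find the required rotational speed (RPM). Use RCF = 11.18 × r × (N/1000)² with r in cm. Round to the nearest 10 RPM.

r = 213 mm = 21.3 cm
RCF = 11.18 × r × (N/1000)²
180,000 = 11.18 × 21.3 × (N/1000)²
(N/1000)² = 180,000 / 238.134 = 755.8769
N = 1000 × √755.8769 ≈ 27,493.2

≈ 27490 RPM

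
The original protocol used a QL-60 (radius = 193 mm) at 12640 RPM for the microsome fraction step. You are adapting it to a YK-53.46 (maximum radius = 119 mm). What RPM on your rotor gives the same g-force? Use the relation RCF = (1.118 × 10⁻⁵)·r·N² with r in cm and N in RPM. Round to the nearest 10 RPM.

Original rotor: r = 193 mm = 19.3 cm
RCF_original = 1.118 × 10⁻⁵ × 19.3 × (12640)² = 1.118 × 10⁻⁵ × 19.3 × 159,769,600 ≈ 34,474.1 × g
Your rotor: r = 119 mm = 11.9 cm
34,474.1 = 1.118 × 10⁻⁵ × 11.9 × N²
N² = 34,474.1 / (13.3042 × 10⁻⁵) = 259,121,931
N ≈ √259,121,931 ≈ 16,097.3

≈ 16100 RPM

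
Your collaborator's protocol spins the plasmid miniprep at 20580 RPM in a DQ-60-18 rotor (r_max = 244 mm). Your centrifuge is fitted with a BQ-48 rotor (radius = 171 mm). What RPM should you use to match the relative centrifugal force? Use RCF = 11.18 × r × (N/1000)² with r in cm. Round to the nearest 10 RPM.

≈ 24580 RPM

Original rotor: r = 244 mm = 24.4 cm
RCF_original = 11.18 × 24.4 × (20.58)² = 11.18 × 24.4 × 423.5364 ≈ 115,537.3 × g
Your rotor: r = 171 mm = 17.1 cm
115,537.3 = 11.18 × 17.1 × (N/1000)²
(N/1000)² = 115,537.3 / 191.178 = 604.3441
N = 1000 × √604.3441 ≈ 24,583.4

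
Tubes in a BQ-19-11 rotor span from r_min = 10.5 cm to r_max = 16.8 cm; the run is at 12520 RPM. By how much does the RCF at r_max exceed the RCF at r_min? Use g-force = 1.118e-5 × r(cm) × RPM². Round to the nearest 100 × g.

11000 g

RCF_max = 1.118 × 10⁻⁵ × 16.8 × (12520)² = 1.118 × 10⁻⁵ × 16.8 × 156,750,400 ≈ 29,441.5 × g
RCF_min = 1.118 × 10⁻⁵ × 10.5 × (12520)² = 1.118 × 10⁻⁵ × 10.5 × 156,750,400 ≈ 18,400.9 × g
ΔRCF = 29,441.5 − 18,400.9 = 11,040.6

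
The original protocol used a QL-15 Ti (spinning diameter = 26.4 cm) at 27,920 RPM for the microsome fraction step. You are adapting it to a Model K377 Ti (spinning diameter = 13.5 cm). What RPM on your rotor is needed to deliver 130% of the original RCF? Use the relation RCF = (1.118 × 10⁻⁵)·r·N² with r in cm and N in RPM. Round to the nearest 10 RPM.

Original rotor: r = 26.4 / 2 = 13.2 cm
RCF = 1.118 × 10⁻⁵ × r × N²
RCF_original = 1.118 × 10⁻⁵ × 13.2 × (27920)² = 1.118 × 10⁻⁵ × 13.2 × 779,526,400 ≈ 115,039.4 × g
Target RCF = 1.3 × 115,039.4 ≈ 149,551.2 × g
Your rotor: r = 13.5 / 2 = 6.75 cm
149,551.2 = 1.118 × 10⁻⁵ × 6.75 × N²
N² = 149,551.2 / (7.5465 × 10⁻⁵) = 1,981,729,278
N ≈ √1,981,729,278 ≈ 44,516.6

44520 RPM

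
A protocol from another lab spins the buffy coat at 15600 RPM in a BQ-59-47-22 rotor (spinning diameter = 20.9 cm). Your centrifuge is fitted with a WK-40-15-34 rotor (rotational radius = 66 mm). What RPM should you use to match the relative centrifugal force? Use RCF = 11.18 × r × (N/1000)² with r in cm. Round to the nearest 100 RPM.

≈ 19600 RPM

Original rotor: r = 20.9 / 2 = 10.45 cm
RCF_original = 11.18 × 10.45 × (15.6)² = 11.18 × 10.45 × 243.36 ≈ 28,432 × g
Your rotor: r = 66 mm = 6.6 cm
28,432 = 11.18 × 6.6 × (N/1000)²
(N/1000)² = 28,432 / 73.788 = 385.3201
N = 1000 × √385.3201 ≈ 19,629.6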